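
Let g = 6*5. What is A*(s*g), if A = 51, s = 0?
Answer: 0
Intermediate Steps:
g = 30
A*(s*g) = 51*(0*30) = 51*0 = 0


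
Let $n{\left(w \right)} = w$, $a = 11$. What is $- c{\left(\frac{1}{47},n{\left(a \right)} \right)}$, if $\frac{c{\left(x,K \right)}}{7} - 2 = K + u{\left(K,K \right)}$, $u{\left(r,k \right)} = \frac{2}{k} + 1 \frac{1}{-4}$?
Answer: $- \frac{3983}{44} \approx -90.523$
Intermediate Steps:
$u{\left(r,k \right)} = - \frac{1}{4} + \frac{2}{k}$ ($u{\left(r,k \right)} = \frac{2}{k} + 1 \left(- \frac{1}{4}\right) = \frac{2}{k} - \frac{1}{4} = - \frac{1}{4} + \frac{2}{k}$)
$c{\left(x,K \right)} = 14 + 7 K + \frac{7 \left(8 - K\right)}{4 K}$ ($c{\left(x,K \right)} = 14 + 7 \left(K + \frac{8 - K}{4 K}\right) = 14 + \left(7 K + \frac{7 \left(8 - K\right)}{4 K}\right) = 14 + 7 K + \frac{7 \left(8 - K\right)}{4 K}$)
$- c{\left(\frac{1}{47},n{\left(a \right)} \right)} = - (\frac{49}{4} + 7 \cdot 11 + \frac{14}{11}) = - (\frac{49}{4} + 77 + 14 \cdot \frac{1}{11}) = - (\frac{49}{4} + 77 + \frac{14}{11}) = \left(-1\right) \frac{3983}{44} = - \frac{3983}{44}$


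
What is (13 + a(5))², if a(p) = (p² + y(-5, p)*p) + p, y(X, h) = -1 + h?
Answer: 3969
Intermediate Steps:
a(p) = p + p² + p*(-1 + p) (a(p) = (p² + (-1 + p)*p) + p = (p² + p*(-1 + p)) + p = p + p² + p*(-1 + p))
(13 + a(5))² = (13 + 2*5²)² = (13 + 2*25)² = (13 + 50)² = 63² = 3969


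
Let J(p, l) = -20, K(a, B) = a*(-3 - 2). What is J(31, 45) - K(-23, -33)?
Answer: -135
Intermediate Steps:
K(a, B) = -5*a (K(a, B) = a*(-5) = -5*a)
J(31, 45) - K(-23, -33) = -20 - (-5)*(-23) = -20 - 1*115 = -20 - 115 = -135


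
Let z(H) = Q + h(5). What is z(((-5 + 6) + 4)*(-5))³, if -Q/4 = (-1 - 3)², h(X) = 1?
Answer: -250047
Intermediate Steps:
Q = -64 (Q = -4*(-1 - 3)² = -4*(-4)² = -4*16 = -64)
z(H) = -63 (z(H) = -64 + 1 = -63)
z(((-5 + 6) + 4)*(-5))³ = (-63)³ = -250047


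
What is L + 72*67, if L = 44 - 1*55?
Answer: 4813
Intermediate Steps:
L = -11 (L = 44 - 55 = -11)
L + 72*67 = -11 + 72*67 = -11 + 4824 = 4813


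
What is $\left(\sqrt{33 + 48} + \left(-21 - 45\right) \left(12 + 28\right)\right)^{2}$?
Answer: $6922161$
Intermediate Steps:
$\left(\sqrt{33 + 48} + \left(-21 - 45\right) \left(12 + 28\right)\right)^{2} = \left(\sqrt{81} - 2640\right)^{2} = \left(9 - 2640\right)^{2} = \left(-2631\right)^{2} = 6922161$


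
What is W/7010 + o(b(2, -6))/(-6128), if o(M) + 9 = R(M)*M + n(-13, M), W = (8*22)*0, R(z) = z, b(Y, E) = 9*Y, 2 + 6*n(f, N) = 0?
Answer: -59/1149 ≈ -0.051349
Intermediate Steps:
n(f, N) = -⅓ (n(f, N) = -⅓ + (⅙)*0 = -⅓ + 0 = -⅓)
W = 0 (W = 176*0 = 0)
o(M) = -28/3 + M² (o(M) = -9 + (M*M - ⅓) = -9 + (M² - ⅓) = -9 + (-⅓ + M²) = -28/3 + M²)
W/7010 + o(b(2, -6))/(-6128) = 0/7010 + (-28/3 + (9*2)²)/(-6128) = 0*(1/7010) + (-28/3 + 18²)*(-1/6128) = 0 + (-28/3 + 324)*(-1/6128) = 0 + (944/3)*(-1/6128) = 0 - 59/1149 = -59/1149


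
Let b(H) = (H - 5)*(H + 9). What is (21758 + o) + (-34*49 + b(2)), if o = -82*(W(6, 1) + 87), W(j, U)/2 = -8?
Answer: 14237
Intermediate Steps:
b(H) = (-5 + H)*(9 + H)
W(j, U) = -16 (W(j, U) = 2*(-8) = -16)
o = -5822 (o = -82*(-16 + 87) = -82*71 = -5822)
(21758 + o) + (-34*49 + b(2)) = (21758 - 5822) + (-34*49 + (-45 + 2² + 4*2)) = 15936 + (-1666 + (-45 + 4 + 8)) = 15936 + (-1666 - 33) = 15936 - 1699 = 14237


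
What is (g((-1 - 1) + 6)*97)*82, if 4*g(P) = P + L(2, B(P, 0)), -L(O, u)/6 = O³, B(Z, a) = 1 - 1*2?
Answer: -87494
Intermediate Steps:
B(Z, a) = -1 (B(Z, a) = 1 - 2 = -1)
L(O, u) = -6*O³
g(P) = -12 + P/4 (g(P) = (P - 6*2³)/4 = (P - 6*8)/4 = (P - 48)/4 = (-48 + P)/4 = -12 + P/4)
(g((-1 - 1) + 6)*97)*82 = ((-12 + ((-1 - 1) + 6)/4)*97)*82 = ((-12 + (-2 + 6)/4)*97)*82 = ((-12 + (¼)*4)*97)*82 = ((-12 + 1)*97)*82 = -11*97*82 = -1067*82 = -87494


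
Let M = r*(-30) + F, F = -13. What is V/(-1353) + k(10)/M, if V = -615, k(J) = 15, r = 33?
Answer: 4850/11033 ≈ 0.43959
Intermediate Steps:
M = -1003 (M = 33*(-30) - 13 = -990 - 13 = -1003)
V/(-1353) + k(10)/M = -615/(-1353) + 15/(-1003) = -615*(-1/1353) + 15*(-1/1003) = 5/11 - 15/1003 = 4850/11033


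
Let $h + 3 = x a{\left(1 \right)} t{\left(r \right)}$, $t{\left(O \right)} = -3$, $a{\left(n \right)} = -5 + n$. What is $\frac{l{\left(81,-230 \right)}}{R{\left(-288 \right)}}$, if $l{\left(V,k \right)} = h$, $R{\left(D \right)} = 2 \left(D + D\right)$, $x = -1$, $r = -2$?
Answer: $\frac{5}{384} \approx 0.013021$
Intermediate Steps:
$R{\left(D \right)} = 4 D$ ($R{\left(D \right)} = 2 \cdot 2 D = 4 D$)
$h = -15$ ($h = -3 + - (-5 + 1) \left(-3\right) = -3 + \left(-1\right) \left(-4\right) \left(-3\right) = -3 + 4 \left(-3\right) = -3 - 12 = -15$)
$l{\left(V,k \right)} = -15$
$\frac{l{\left(81,-230 \right)}}{R{\left(-288 \right)}} = - \frac{15}{4 \left(-288\right)} = - \frac{15}{-1152} = \left(-15\right) \left(- \frac{1}{1152}\right) = \frac{5}{384}$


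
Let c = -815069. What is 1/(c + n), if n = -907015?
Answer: -1/1722084 ≈ -5.8069e-7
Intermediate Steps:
1/(c + n) = 1/(-815069 - 907015) = 1/(-1722084) = -1/1722084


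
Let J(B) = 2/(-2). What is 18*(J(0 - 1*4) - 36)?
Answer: -666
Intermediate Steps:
J(B) = -1 (J(B) = 2*(-1/2) = -1)
18*(J(0 - 1*4) - 36) = 18*(-1 - 36) = 18*(-37) = -666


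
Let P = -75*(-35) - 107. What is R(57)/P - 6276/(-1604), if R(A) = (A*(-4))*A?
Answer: -630327/504859 ≈ -1.2485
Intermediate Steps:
R(A) = -4*A² (R(A) = (-4*A)*A = -4*A²)
P = 2518 (P = 2625 - 107 = 2518)
R(57)/P - 6276/(-1604) = -4*57²/2518 - 6276/(-1604) = -4*3249*(1/2518) - 6276*(-1/1604) = -12996*1/2518 + 1569/401 = -6498/1259 + 1569/401 = -630327/504859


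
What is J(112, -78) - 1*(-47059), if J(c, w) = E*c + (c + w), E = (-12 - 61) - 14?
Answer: 37349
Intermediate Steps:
E = -87 (E = -73 - 14 = -87)
J(c, w) = w - 86*c (J(c, w) = -87*c + (c + w) = w - 86*c)
J(112, -78) - 1*(-47059) = (-78 - 86*112) - 1*(-47059) = (-78 - 9632) + 47059 = -9710 + 47059 = 37349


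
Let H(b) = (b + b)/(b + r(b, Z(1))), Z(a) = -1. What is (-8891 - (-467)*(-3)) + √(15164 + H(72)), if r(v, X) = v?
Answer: -10292 + 3*√1685 ≈ -10169.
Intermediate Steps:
H(b) = 1 (H(b) = (b + b)/(b + b) = (2*b)/((2*b)) = (2*b)*(1/(2*b)) = 1)
(-8891 - (-467)*(-3)) + √(15164 + H(72)) = (-8891 - (-467)*(-3)) + √(15164 + 1) = (-8891 - 1*1401) + √15165 = (-8891 - 1401) + 3*√1685 = -10292 + 3*√1685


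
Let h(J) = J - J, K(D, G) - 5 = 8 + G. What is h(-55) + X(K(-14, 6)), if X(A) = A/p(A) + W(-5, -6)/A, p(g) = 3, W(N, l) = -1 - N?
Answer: 373/57 ≈ 6.5439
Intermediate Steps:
K(D, G) = 13 + G (K(D, G) = 5 + (8 + G) = 13 + G)
h(J) = 0
X(A) = 4/A + A/3 (X(A) = A/3 + (-1 - 1*(-5))/A = A*(⅓) + (-1 + 5)/A = A/3 + 4/A = 4/A + A/3)
h(-55) + X(K(-14, 6)) = 0 + (4/(13 + 6) + (13 + 6)/3) = 0 + (4/19 + (⅓)*19) = 0 + (4*(1/19) + 19/3) = 0 + (4/19 + 19/3) = 0 + 373/57 = 373/57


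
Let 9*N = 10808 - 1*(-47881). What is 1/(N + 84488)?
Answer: 1/91009 ≈ 1.0988e-5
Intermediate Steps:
N = 6521 (N = (10808 - 1*(-47881))/9 = (10808 + 47881)/9 = (1/9)*58689 = 6521)
1/(N + 84488) = 1/(6521 + 84488) = 1/91009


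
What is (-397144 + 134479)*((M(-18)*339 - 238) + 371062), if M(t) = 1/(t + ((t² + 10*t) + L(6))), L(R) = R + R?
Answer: -4480544035305/46 ≈ -9.7403e+10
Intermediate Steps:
L(R) = 2*R
M(t) = 1/(12 + t² + 11*t) (M(t) = 1/(t + ((t² + 10*t) + 2*6)) = 1/(t + ((t² + 10*t) + 12)) = 1/(t + (12 + t² + 10*t)) = 1/(12 + t² + 11*t))
(-397144 + 134479)*((M(-18)*339 - 238) + 371062) = (-397144 + 134479)*((339/(12 + (-18)² + 11*(-18)) - 238) + 371062) = -262665*((339/(12 + 324 - 198) - 238) + 371062) = -262665*((339/138 - 238) + 371062) = -262665*(((1/138)*339 - 238) + 371062) = -262665*((113/46 - 238) + 371062) = -262665*(-10835/46 + 371062) = -262665*17058017/46 = -4480544035305/46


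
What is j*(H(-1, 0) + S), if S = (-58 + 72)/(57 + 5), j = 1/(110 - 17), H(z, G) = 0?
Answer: 7/2883 ≈ 0.0024280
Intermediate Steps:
j = 1/93 ≈ 0.010753
S = 7/31 (S = 14/62 = 14*(1/62) = 7/31 ≈ 0.22581)
j*(H(-1, 0) + S) = (0 + 7/31)/93 = (1/93)*(7/31) = 7/2883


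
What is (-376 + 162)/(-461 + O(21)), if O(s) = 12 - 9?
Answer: 107/229 ≈ 0.46725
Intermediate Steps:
O(s) = 3
(-376 + 162)/(-461 + O(21)) = (-376 + 162)/(-461 + 3) = -214/(-458) = -214*(-1/458) = 107/229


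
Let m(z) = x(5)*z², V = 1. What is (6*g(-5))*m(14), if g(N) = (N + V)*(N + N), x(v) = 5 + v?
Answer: 470400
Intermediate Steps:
g(N) = 2*N*(1 + N) (g(N) = (N + 1)*(N + N) = (1 + N)*(2*N) = 2*N*(1 + N))
m(z) = 10*z² (m(z) = (5 + 5)*z² = 10*z²)
(6*g(-5))*m(14) = (6*(2*(-5)*(1 - 5)))*(10*14²) = (6*(2*(-5)*(-4)))*(10*196) = (6*40)*1960 = 240*1960 = 470400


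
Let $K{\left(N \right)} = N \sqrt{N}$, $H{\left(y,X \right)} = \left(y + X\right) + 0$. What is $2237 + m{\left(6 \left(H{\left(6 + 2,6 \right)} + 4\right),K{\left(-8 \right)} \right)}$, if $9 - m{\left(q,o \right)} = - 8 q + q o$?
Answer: $3110 + 1728 i \sqrt{2} \approx 3110.0 + 2443.8 i$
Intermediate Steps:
$H{\left(y,X \right)} = X + y$ ($H{\left(y,X \right)} = \left(X + y\right) + 0 = X + y$)
$K{\left(N \right)} = N^{\frac{3}{2}}$
$m{\left(q,o \right)} = 9 + 8 q - o q$ ($m{\left(q,o \right)} = 9 - \left(- 8 q + q o\right) = 9 - \left(- 8 q + o q\right) = 9 + 8 q - o q$)
$2237 + m{\left(6 \left(H{\left(6 + 2,6 \right)} + 4\right),K{\left(-8 \right)} \right)} = 2237 + \left(9 + 8 \cdot 6 \left(\left(6 + \left(6 + 2\right)\right) + 4\right) - \left(-8\right)^{\frac{3}{2}} \cdot 6 \left(\left(6 + \left(6 + 2\right)\right) + 4\right)\right) = 2237 + \left(9 + 8 \cdot 6 \left(\left(6 + 8\right) + 4\right) - - 16 i \sqrt{2} \cdot 6 \left(\left(6 + 8\right) + 4\right)\right) = 2237 + \left(9 + 8 \cdot 6 \left(14 + 4\right) - - 16 i \sqrt{2} \cdot 6 \left(14 + 4\right)\right) = 2237 + \left(9 + 8 \cdot 6 \cdot 18 - - 16 i \sqrt{2} \cdot 6 \cdot 18\right) = 2237 + \left(9 + 8 \cdot 108 - - 16 i \sqrt{2} \cdot 108\right) = 2237 + \left(9 + 864 + 1728 i \sqrt{2}\right) = 2237 + \left(873 + 1728 i \sqrt{2}\right) = 3110 + 1728 i \sqrt{2}$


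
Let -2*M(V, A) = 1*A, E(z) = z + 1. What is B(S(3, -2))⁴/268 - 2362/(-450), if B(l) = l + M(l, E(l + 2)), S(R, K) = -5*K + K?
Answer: 5204753/964800 ≈ 5.3946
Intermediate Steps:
S(R, K) = -4*K
E(z) = 1 + z
M(V, A) = -A/2
B(l) = -3/2 + l/2 (B(l) = l - (1 + (l + 2))/2 = l - (1 + (2 + l))/2 = l - (3 + l)/2 = l + (-3/2 - l/2) = -3/2 + l/2)
B(S(3, -2))⁴/268 - 2362/(-450) = (-3/2 + (-4*(-2))/2)⁴/268 - 2362/(-450) = (-3/2 + (½)*8)⁴*(1/268) - 2362*(-1/450) = (-3/2 + 4)⁴*(1/268) + 1181/225 = (5/2)⁴*(1/268) + 1181/225 = (625/16)*(1/268) + 1181/225 = 625/4288 + 1181/225 = 5204753/964800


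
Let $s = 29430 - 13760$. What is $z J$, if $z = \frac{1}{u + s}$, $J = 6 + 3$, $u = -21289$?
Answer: $- \frac{3}{1873} \approx -0.0016017$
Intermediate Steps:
$s = 15670$
$J = 9$
$z = - \frac{1}{5619}$ ($z = \frac{1}{-21289 + 15670} = \frac{1}{-5619} = - \frac{1}{5619} \approx -0.00017797$)
$z J = \left(- \frac{1}{5619}\right) 9 = - \frac{3}{1873}$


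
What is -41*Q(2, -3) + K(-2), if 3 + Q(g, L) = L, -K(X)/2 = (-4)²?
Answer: 214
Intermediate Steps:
K(X) = -32 (K(X) = -2*(-4)² = -2*16 = -32)
Q(g, L) = -3 + L
-41*Q(2, -3) + K(-2) = -41*(-3 - 3) - 32 = -41*(-6) - 32 = 246 - 32 = 214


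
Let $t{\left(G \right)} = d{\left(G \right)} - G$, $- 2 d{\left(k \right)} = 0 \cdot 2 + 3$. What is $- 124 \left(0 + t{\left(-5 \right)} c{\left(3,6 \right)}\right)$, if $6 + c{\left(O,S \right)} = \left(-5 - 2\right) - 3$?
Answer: $6944$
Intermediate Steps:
$c{\left(O,S \right)} = -16$ ($c{\left(O,S \right)} = -6 - 10 = -16$)
$d{\left(k \right)} = - \frac{3}{2}$ ($d{\left(k \right)} = - \frac{0 \cdot 2 + 3}{2} = - \frac{0 + 3}{2} = \left(- \frac{1}{2}\right) 3 = - \frac{3}{2}$)
$t{\left(G \right)} = - \frac{3}{2} - G$
$- 124 \left(0 + t{\left(-5 \right)} c{\left(3,6 \right)}\right) = - 124 \left(0 + \left(- \frac{3}{2} - -5\right) \left(-16\right)\right) = - 124 \left(0 + \left(- \frac{3}{2} + 5\right) \left(-16\right)\right) = - 124 \left(0 + \frac{7}{2} \left(-16\right)\right) = - 124 \left(0 - 56\right) = \left(-124\right) \left(-56\right) = 6944$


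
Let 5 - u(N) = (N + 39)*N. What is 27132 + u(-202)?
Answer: -5789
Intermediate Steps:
u(N) = 5 - N*(39 + N) (u(N) = 5 - (N + 39)*N = 5 - (39 + N)*N = 5 - N*(39 + N))
27132 + u(-202) = 27132 + (5 - 1*(-202)**2 - 39*(-202)) = 27132 + (5 - 1*40804 + 7878) = 27132 + (5 - 40804 + 7878) = 27132 - 32921 = -5789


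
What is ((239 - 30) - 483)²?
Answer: 75076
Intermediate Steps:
((239 - 30) - 483)² = (209 - 483)² = (-274)² = 75076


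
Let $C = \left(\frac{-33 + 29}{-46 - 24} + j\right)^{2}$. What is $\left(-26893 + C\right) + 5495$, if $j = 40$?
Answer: $- \frac{24246946}{1225} \approx -19793.0$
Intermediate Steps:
$C = \frac{1965604}{1225}$ ($C = \left(\frac{-33 + 29}{-46 - 24} + 40\right)^{2} = \left(- \frac{4}{-70} + 40\right)^{2} = \left(\left(-4\right) \left(- \frac{1}{70}\right) + 40\right)^{2} = \left(\frac{2}{35} + 40\right)^{2} = \left(\frac{1402}{35}\right)^{2} = \frac{1965604}{1225} \approx 1604.6$)
$\left(-26893 + C\right) + 5495 = \left(-26893 + \frac{1965604}{1225}\right) + 5495 = - \frac{30978321}{1225} + 5495 = - \frac{24246946}{1225}$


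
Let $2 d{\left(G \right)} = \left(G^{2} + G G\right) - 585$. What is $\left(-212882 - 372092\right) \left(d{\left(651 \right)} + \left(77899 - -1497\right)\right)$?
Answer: $-294186056983$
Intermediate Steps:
$d{\left(G \right)} = - \frac{585}{2} + G^{2}$ ($d{\left(G \right)} = \frac{\left(G^{2} + G G\right) - 585}{2} = \frac{\left(G^{2} + G^{2}\right) - 585}{2} = \frac{2 G^{2} - 585}{2} = \frac{-585 + 2 G^{2}}{2} = - \frac{585}{2} + G^{2}$)
$\left(-212882 - 372092\right) \left(d{\left(651 \right)} + \left(77899 - -1497\right)\right) = \left(-212882 - 372092\right) \left(\left(- \frac{585}{2} + 651^{2}\right) + \left(77899 - -1497\right)\right) = - 584974 \left(\left(- \frac{585}{2} + 423801\right) + \left(77899 + 1497\right)\right) = - 584974 \left(\frac{847017}{2} + 79396\right) = \left(-584974\right) \frac{1005809}{2} = -294186056983$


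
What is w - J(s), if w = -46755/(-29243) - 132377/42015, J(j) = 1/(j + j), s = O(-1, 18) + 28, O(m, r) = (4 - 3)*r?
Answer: -176644058957/113035307340 ≈ -1.5627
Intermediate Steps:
O(m, r) = r (O(m, r) = 1*r = r)
s = 46 (s = 18 + 28 = 46)
J(j) = 1/(2*j)
w = -1906689286/1228644645 (w = -46755*(-1/29243) - 132377*1/42015 = 46755/29243 - 132377/42015 = -1906689286/1228644645 ≈ -1.5519)
w - J(s) = -1906689286/1228644645 - 1/(2*46) = -1906689286/1228644645 - 1*1/92 = -1906689286/1228644645 - 1/92 = -176644058957/113035307340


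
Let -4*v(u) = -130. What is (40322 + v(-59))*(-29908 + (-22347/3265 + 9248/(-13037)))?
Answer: -102773196436525791/85131610 ≈ -1.2072e+9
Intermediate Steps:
v(u) = 65/2 (v(u) = -1/4*(-130) = 65/2)
(40322 + v(-59))*(-29908 + (-22347/3265 + 9248/(-13037))) = (40322 + 65/2)*(-29908 + (-22347/3265 + 9248/(-13037))) = 80709*(-29908 + (-22347*1/3265 + 9248*(-1/13037)))/2 = 80709*(-29908 + (-22347/3265 - 9248/13037))/2 = 80709*(-29908 - 321532559/42565805)/2 = (80709/2)*(-1273379628499/42565805) = -102773196436525791/85131610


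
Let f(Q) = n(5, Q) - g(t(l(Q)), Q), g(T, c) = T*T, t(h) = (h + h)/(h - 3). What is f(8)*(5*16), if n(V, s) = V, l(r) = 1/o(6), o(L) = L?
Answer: 115280/289 ≈ 398.89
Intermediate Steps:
l(r) = ⅙ (l(r) = 1/6 = ⅙)
t(h) = 2*h/(-3 + h) (t(h) = (2*h)/(-3 + h) = 2*h/(-3 + h))
g(T, c) = T²
f(Q) = 1441/289 (f(Q) = 5 - (2*(⅙)/(-3 + ⅙))² = 5 - (2*(⅙)/(-17/6))² = 5 - (2*(⅙)*(-6/17))² = 5 - (-2/17)² = 5 - 1*4/289 = 5 - 4/289 = 1441/289)
f(8)*(5*16) = 1441*(5*16)/289 = (1441/289)*80 = 115280/289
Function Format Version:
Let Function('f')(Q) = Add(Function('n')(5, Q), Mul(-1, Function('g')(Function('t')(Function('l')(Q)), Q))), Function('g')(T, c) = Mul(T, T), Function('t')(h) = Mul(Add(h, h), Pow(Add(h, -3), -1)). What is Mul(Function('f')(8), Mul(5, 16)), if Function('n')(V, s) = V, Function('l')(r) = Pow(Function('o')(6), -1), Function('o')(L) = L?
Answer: Rational(115280, 289) ≈ 398.89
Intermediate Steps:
Function('l')(r) = Rational(1, 6) (Function('l')(r) = Pow(6, -1) = Rational(1, 6))
Function('t')(h) = Mul(2, h, Pow(Add(-3, h), -1)) (Function('t')(h) = Mul(Mul(2, h), Pow(Add(-3, h), -1)) = Mul(2, h, Pow(Add(-3, h), -1)))
Function('g')(T, c) = Pow(T, 2)
Function('f')(Q) = Rational(1441, 289) (Function('f')(Q) = Add(5, Mul(-1, Pow(Mul(2, Rational(1, 6), Pow(Add(-3, Rational(1, 6)), -1)), 2))) = Add(5, Mul(-1, Pow(Mul(2, Rational(1, 6), Pow(Rational(-17, 6), -1)), 2))) = Add(5, Mul(-1, Pow(Mul(2, Rational(1, 6), Rational(-6, 17)), 2))) = Add(5, Mul(-1, Pow(Rational(-2, 17), 2))) = Add(5, Mul(-1, Rational(4, 289))) = Add(5, Rational(-4, 289)) = Rational(1441, 289))
Mul(Function('f')(8), Mul(5, 16)) = Mul(Rational(1441, 289), Mul(5, 16)) = Mul(Rational(1441, 289), 80) = Rational(115280, 289)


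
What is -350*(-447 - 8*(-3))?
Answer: 148050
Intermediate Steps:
-350*(-447 - 8*(-3)) = -350*(-447 + 24) = -350*(-423) = 148050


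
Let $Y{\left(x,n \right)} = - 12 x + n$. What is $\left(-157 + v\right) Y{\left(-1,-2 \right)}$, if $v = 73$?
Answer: $-840$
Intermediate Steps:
$Y{\left(x,n \right)} = n - 12 x$
$\left(-157 + v\right) Y{\left(-1,-2 \right)} = \left(-157 + 73\right) \left(-2 - -12\right) = - 84 \left(-2 + 12\right) = \left(-84\right) 10 = -840$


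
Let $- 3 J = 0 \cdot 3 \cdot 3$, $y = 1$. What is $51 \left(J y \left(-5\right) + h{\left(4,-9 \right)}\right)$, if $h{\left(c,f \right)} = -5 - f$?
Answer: $204$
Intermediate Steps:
$J = 0$ ($J = - \frac{0 \cdot 3 \cdot 3}{3} = - \frac{0 \cdot 3}{3} = \left(- \frac{1}{3}\right) 0 = 0$)
$51 \left(J y \left(-5\right) + h{\left(4,-9 \right)}\right) = 51 \left(0 \cdot 1 \left(-5\right) - -4\right) = 51 \left(0 \left(-5\right) + \left(-5 + 9\right)\right) = 51 \left(0 + 4\right) = 51 \cdot 4 = 204$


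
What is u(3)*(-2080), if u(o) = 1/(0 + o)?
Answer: -2080/3 ≈ -693.33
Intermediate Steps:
u(o) = 1/o
u(3)*(-2080) = -2080/3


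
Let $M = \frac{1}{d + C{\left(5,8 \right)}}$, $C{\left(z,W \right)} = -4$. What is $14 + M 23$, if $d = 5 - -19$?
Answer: $\frac{303}{20} \approx 15.15$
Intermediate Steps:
$d = 24$ ($d = 5 + 19 = 24$)
$M = \frac{1}{20}$ ($M = \frac{1}{24 - 4} = \frac{1}{20} \approx 0.05$)
$14 + M 23 = 14 + \frac{1}{20} \cdot 23 = 14 + \frac{23}{20} = \frac{303}{20}$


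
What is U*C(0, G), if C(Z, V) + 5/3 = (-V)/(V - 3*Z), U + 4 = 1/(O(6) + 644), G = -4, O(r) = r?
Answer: 10396/975 ≈ 10.663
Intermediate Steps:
U = -2599/650 (U = -4 + 1/(6 + 644) = -4 + 1/650 = -2599/650 ≈ -3.9985)
C(Z, V) = -5/3 - V/(V - 3*Z) (C(Z, V) = -5/3 + (-V)/(V - 3*Z) = -5/3 - V/(V - 3*Z))
U*C(0, G) = -2599*(-8*(-4) + 15*0)/(1950*(-4 - 3*0)) = -2599*(32 + 0)/(1950*(-4 + 0)) = -2599*32/(1950*(-4)) = -2599*(-1)*32/(1950*4) = -2599/650*(-8/3) = 10396/975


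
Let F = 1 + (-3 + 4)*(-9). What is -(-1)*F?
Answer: -8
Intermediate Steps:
F = -8 (F = 1 + 1*(-9) = 1 - 9 = -8)
-(-1)*F = -(-1)*(-8) = -1*8 = -8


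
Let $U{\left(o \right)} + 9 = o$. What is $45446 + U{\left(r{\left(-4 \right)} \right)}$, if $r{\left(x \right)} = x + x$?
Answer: $45429$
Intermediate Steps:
$r{\left(x \right)} = 2 x$
$U{\left(o \right)} = -9 + o$
$45446 + U{\left(r{\left(-4 \right)} \right)} = 45446 + \left(-9 + 2 \left(-4\right)\right) = 45446 - 17 = 45429$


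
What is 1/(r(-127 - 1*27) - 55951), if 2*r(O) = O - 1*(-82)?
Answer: -1/55987 ≈ -1.7861e-5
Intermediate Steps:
r(O) = 41 + O/2 (r(O) = (O - 1*(-82))/2 = (O + 82)/2 = (82 + O)/2 = 41 + O/2)
1/(r(-127 - 1*27) - 55951) = 1/((41 + (-127 - 1*27)/2) - 55951) = 1/((41 + (-127 - 27)/2) - 55951) = 1/((41 + (½)*(-154)) - 55951) = 1/((41 - 77) - 55951) = 1/(-36 - 55951) = 1/(-55987) = -1/55987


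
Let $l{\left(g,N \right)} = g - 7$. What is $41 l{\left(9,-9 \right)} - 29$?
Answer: $53$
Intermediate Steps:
$l{\left(g,N \right)} = -7 + g$ ($l{\left(g,N \right)} = g - 7 = -7 + g$)
$41 l{\left(9,-9 \right)} - 29 = 41 \left(-7 + 9\right) - 29 = 41 \cdot 2 - 29 = 82 - 29 = 53$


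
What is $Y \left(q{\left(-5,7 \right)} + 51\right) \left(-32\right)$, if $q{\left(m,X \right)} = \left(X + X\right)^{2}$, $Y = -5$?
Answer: $39520$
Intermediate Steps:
$q{\left(m,X \right)} = 4 X^{2}$ ($q{\left(m,X \right)} = \left(2 X\right)^{2} = 4 X^{2}$)
$Y \left(q{\left(-5,7 \right)} + 51\right) \left(-32\right) = - 5 \left(4 \cdot 7^{2} + 51\right) \left(-32\right) = - 5 \left(4 \cdot 49 + 51\right) \left(-32\right) = - 5 \left(196 + 51\right) \left(-32\right) = \left(-5\right) 247 \left(-32\right) = \left(-1235\right) \left(-32\right) = 39520$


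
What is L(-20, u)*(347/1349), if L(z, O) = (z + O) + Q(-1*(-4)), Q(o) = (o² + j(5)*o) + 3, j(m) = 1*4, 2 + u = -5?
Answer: 2776/1349 ≈ 2.0578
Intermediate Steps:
u = -7 (u = -2 - 5 = -7)
j(m) = 4
Q(o) = 3 + o² + 4*o (Q(o) = (o² + 4*o) + 3 = 3 + o² + 4*o)
L(z, O) = 35 + O + z (L(z, O) = (z + O) + (3 + (-1*(-4))² + 4*(-1*(-4))) = (O + z) + (3 + 4² + 4*4) = (O + z) + (3 + 16 + 16) = (O + z) + 35 = 35 + O + z)
L(-20, u)*(347/1349) = (35 - 7 - 20)*(347/1349) = 8*(347*(1/1349)) = 8*(347/1349) = 2776/1349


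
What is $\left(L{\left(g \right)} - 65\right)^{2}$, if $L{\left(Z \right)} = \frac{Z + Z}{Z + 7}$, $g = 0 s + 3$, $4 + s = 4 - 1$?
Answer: $\frac{103684}{25} \approx 4147.4$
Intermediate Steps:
$s = -1$ ($s = -4 + \left(4 - 1\right) = -4 + 3 = -1$)
$g = 3$ ($g = 0 \left(-1\right) + 3 = 0 + 3 = 3$)
$L{\left(Z \right)} = \frac{2 Z}{7 + Z}$
$\left(L{\left(g \right)} - 65\right)^{2} = \left(2 \cdot 3 \frac{1}{7 + 3} - 65\right)^{2} = \left(2 \cdot 3 \cdot \frac{1}{10} - 65\right)^{2} = \left(\frac{3}{5} - 65\right)^{2} = \left(- \frac{322}{5}\right)^{2} = \frac{103684}{25}$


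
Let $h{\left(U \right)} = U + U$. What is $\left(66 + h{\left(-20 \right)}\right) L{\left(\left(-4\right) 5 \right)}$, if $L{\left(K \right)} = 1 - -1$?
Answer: $52$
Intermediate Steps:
$h{\left(U \right)} = 2 U$
$L{\left(K \right)} = 2$ ($L{\left(K \right)} = 1 + 1 = 2$)
$\left(66 + h{\left(-20 \right)}\right) L{\left(\left(-4\right) 5 \right)} = \left(66 + 2 \left(-20\right)\right) 2 = \left(66 - 40\right) 2 = 26 \cdot 2 = 52$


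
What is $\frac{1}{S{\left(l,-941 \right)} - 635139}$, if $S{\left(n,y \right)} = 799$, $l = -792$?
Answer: $- \frac{1}{634340} \approx -1.5764 \cdot 10^{-6}$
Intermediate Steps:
$\frac{1}{S{\left(l,-941 \right)} - 635139} = \frac{1}{799 - 635139} = \frac{1}{-634340} = - \frac{1}{634340}$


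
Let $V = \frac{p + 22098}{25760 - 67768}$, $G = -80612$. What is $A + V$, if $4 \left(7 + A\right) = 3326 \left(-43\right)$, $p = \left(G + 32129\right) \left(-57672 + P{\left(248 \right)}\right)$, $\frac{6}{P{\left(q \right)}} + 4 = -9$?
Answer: $- \frac{6984940857}{68263} \approx -1.0232 \cdot 10^{5}$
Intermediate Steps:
$P{\left(q \right)} = - \frac{6}{13}$ ($P{\left(q \right)} = \frac{6}{-4 - 9} = \frac{6}{-13} = 6 \left(- \frac{1}{13}\right) = - \frac{6}{13}$)
$p = \frac{36349741386}{13}$ ($p = \left(-80612 + 32129\right) \left(-57672 - \frac{6}{13}\right) = \left(-48483\right) \left(- \frac{749742}{13}\right) = \frac{36349741386}{13} \approx 2.7961 \cdot 10^{9}$)
$A = - \frac{71523}{2}$ ($A = -7 + \frac{3326 \left(-43\right)}{4} = -7 + \frac{1}{4} \left(-143018\right) = -7 - \frac{71509}{2} = - \frac{71523}{2} \approx -35762.0$)
$V = - \frac{9087507165}{136526}$ ($V = \frac{\frac{36349741386}{13} + 22098}{25760 - 67768} = \frac{36350028660}{13 \left(-42008\right)} = \frac{36350028660}{13} \left(- \frac{1}{42008}\right) = - \frac{9087507165}{136526} \approx -66563.0$)
$A + V = - \frac{71523}{2} - \frac{9087507165}{136526} = - \frac{6984940857}{68263}$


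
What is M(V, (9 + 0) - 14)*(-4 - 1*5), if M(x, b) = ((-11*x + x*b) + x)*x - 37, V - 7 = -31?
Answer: 78093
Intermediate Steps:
V = -24 (V = 7 - 31 = -24)
M(x, b) = -37 + x*(-10*x + b*x) (M(x, b) = ((-11*x + b*x) + x)*x - 37 = (-10*x + b*x)*x - 37 = x*(-10*x + b*x) - 37 = -37 + x*(-10*x + b*x))
M(V, (9 + 0) - 14)*(-4 - 1*5) = (-37 - 10*(-24)² + ((9 + 0) - 14)*(-24)²)*(-4 - 1*5) = (-37 - 10*576 + (9 - 14)*576)*(-4 - 5) = (-37 - 5760 - 5*576)*(-9) = (-37 - 5760 - 2880)*(-9) = -8677*(-9) = 78093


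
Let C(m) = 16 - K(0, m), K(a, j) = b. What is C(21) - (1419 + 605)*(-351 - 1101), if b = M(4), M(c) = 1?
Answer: 2938863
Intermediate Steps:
b = 1
K(a, j) = 1
C(m) = 15 (C(m) = 16 - 1*1 = 16 - 1 = 15)
C(21) - (1419 + 605)*(-351 - 1101) = 15 - (1419 + 605)*(-351 - 1101) = 15 - 2024*(-1452) = 15 - 1*(-2938848) = 15 + 2938848 = 2938863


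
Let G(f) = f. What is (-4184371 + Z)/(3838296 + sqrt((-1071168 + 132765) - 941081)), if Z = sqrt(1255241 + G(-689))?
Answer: -59928561462/54972082325 + 28644*sqrt(313638)/54972082325 - I*sqrt(147369400698)/3683129515775 + 4184371*I*sqrt(469871)/7366259031550 ≈ -1.0899 + 0.00038927*I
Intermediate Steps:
Z = 2*sqrt(313638) (Z = sqrt(1255241 - 689) = sqrt(1254552) = 2*sqrt(313638) ≈ 1120.1)
(-4184371 + Z)/(3838296 + sqrt((-1071168 + 132765) - 941081)) = (-4184371 + 2*sqrt(313638))/(3838296 + sqrt((-1071168 + 132765) - 941081)) = (-4184371 + 2*sqrt(313638))/(3838296 + sqrt(-938403 - 941081)) = (-4184371 + 2*sqrt(313638))/(3838296 + sqrt(-1879484)) = (-4184371 + 2*sqrt(313638))/(3838296 + 2*I*sqrt(469871))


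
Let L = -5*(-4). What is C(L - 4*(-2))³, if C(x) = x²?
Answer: 481890304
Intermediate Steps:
L = 20
C(L - 4*(-2))³ = ((20 - 4*(-2))²)³ = ((20 + 8)²)³ = (28²)³ = 784³ = 481890304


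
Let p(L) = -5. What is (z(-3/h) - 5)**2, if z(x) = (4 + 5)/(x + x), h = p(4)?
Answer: 25/4 ≈ 6.2500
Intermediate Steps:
h = -5
z(x) = 9/(2*x) (z(x) = 9/((2*x)) = 9*(1/(2*x)) = 9/(2*x))
(z(-3/h) - 5)**2 = (9/(2*((-3/(-5)))) - 5)**2 = (9/(2*((-3*(-1/5)))) - 5)**2 = (9/(2*(3/5)) - 5)**2 = ((9/2)*(5/3) - 5)**2 = (15/2 - 5)**2 = (5/2)**2 = 25/4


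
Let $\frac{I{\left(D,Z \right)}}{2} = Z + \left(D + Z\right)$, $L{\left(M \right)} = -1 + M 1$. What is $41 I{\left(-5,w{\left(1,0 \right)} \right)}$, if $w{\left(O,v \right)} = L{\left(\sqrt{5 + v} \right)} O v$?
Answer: $-410$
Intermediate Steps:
$L{\left(M \right)} = -1 + M$
$w{\left(O,v \right)} = O v \left(-1 + \sqrt{5 + v}\right)$ ($w{\left(O,v \right)} = \left(-1 + \sqrt{5 + v}\right) O v = O \left(-1 + \sqrt{5 + v}\right) v = O v \left(-1 + \sqrt{5 + v}\right)$)
$I{\left(D,Z \right)} = 2 D + 4 Z$ ($I{\left(D,Z \right)} = 2 \left(Z + \left(D + Z\right)\right) = 2 \left(D + 2 Z\right) = 2 D + 4 Z$)
$41 I{\left(-5,w{\left(1,0 \right)} \right)} = 41 \left(2 \left(-5\right) + 4 \cdot 1 \cdot 0 \left(-1 + \sqrt{5 + 0}\right)\right) = 41 \left(-10 + 4 \cdot 1 \cdot 0 \left(-1 + \sqrt{5}\right)\right) = 41 \left(-10 + 4 \cdot 0\right) = 41 \left(-10 + 0\right) = 41 \left(-10\right) = -410$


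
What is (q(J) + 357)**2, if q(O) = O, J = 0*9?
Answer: 127449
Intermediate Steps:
J = 0
(q(J) + 357)**2 = (0 + 357)**2 = 357**2 = 127449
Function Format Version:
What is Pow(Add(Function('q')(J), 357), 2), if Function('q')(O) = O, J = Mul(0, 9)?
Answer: 127449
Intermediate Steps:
J = 0
Pow(Add(Function('q')(J), 357), 2) = Pow(Add(0, 357), 2) = Pow(357, 2) = 127449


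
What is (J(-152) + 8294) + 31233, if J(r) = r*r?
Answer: 62631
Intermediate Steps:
J(r) = r²
(J(-152) + 8294) + 31233 = ((-152)² + 8294) + 31233 = (23104 + 8294) + 31233 = 31398 + 31233 = 62631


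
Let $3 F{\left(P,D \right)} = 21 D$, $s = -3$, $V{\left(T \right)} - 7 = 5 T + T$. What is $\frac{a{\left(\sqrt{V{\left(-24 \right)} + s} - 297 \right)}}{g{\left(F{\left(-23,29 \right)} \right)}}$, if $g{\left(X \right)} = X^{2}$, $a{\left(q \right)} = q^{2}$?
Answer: $\frac{88069}{41209} - \frac{1188 i \sqrt{35}}{41209} \approx 2.1371 - 0.17055 i$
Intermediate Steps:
$V{\left(T \right)} = 7 + 6 T$ ($V{\left(T \right)} = 7 + \left(5 T + T\right) = 7 + 6 T$)
$F{\left(P,D \right)} = 7 D$ ($F{\left(P,D \right)} = \frac{21 D}{3} = 7 D$)
$\frac{a{\left(\sqrt{V{\left(-24 \right)} + s} - 297 \right)}}{g{\left(F{\left(-23,29 \right)} \right)}} = \frac{\left(\sqrt{\left(7 + 6 \left(-24\right)\right) - 3} - 297\right)^{2}}{\left(7 \cdot 29\right)^{2}} = \frac{\left(\sqrt{\left(7 - 144\right) - 3} - 297\right)^{2}}{203^{2}} = \frac{\left(\sqrt{-137 - 3} - 297\right)^{2}}{41209} = \left(\sqrt{-140} - 297\right)^{2} \cdot \frac{1}{41209} = \left(2 i \sqrt{35} - 297\right)^{2} \cdot \frac{1}{41209} = \left(-297 + 2 i \sqrt{35}\right)^{2} \cdot \frac{1}{41209} = \frac{\left(-297 + 2 i \sqrt{35}\right)^{2}}{41209}$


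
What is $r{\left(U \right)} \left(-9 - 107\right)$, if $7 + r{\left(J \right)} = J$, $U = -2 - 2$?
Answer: $1276$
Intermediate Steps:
$U = -4$
$r{\left(J \right)} = -7 + J$
$r{\left(U \right)} \left(-9 - 107\right) = \left(-7 - 4\right) \left(-9 - 107\right) = \left(-11\right) \left(-116\right) = 1276$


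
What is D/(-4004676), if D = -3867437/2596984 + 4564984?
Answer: -11855186540819/10400079497184 ≈ -1.1399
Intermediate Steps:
D = 11855186540819/2596984 (D = -3867437*1/2596984 + 4564984 = -3867437/2596984 + 4564984 = 11855186540819/2596984 ≈ 4.5650e+6)
D/(-4004676) = (11855186540819/2596984)/(-4004676) = (11855186540819/2596984)*(-1/4004676) = -11855186540819/10400079497184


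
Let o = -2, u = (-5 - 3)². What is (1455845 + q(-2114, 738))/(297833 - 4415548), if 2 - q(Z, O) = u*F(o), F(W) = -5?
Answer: -1456167/4117715 ≈ -0.35363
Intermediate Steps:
u = 64 (u = (-8)² = 64)
q(Z, O) = 322 (q(Z, O) = 2 - 64*(-5) = 2 - 1*(-320) = 2 + 320 = 322)
(1455845 + q(-2114, 738))/(297833 - 4415548) = (1455845 + 322)/(297833 - 4415548) = 1456167/(-4117715) = 1456167*(-1/4117715) = -1456167/4117715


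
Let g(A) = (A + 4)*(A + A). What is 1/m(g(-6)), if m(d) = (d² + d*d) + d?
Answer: 1/1176 ≈ 0.00085034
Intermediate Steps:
g(A) = 2*A*(4 + A) (g(A) = (4 + A)*(2*A) = 2*A*(4 + A))
m(d) = d + 2*d² (m(d) = (d² + d²) + d = 2*d² + d = d + 2*d²)
1/m(g(-6)) = 1/((2*(-6)*(4 - 6))*(1 + 2*(2*(-6)*(4 - 6)))) = 1/((2*(-6)*(-2))*(1 + 2*(2*(-6)*(-2)))) = 1/(24*(1 + 2*24)) = 1/(24*(1 + 48)) = 1/(24*49) = 1/1176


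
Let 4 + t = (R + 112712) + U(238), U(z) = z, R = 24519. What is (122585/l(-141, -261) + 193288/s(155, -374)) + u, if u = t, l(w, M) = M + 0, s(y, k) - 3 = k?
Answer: 13214946212/96831 ≈ 1.3647e+5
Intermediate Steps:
s(y, k) = 3 + k
l(w, M) = M
t = 137465 (t = -4 + ((24519 + 112712) + 238) = -4 + (137231 + 238) = -4 + 137469 = 137465)
u = 137465
(122585/l(-141, -261) + 193288/s(155, -374)) + u = (122585/(-261) + 193288/(3 - 374)) + 137465 = (122585*(-1/261) + 193288/(-371)) + 137465 = (-122585/261 + 193288*(-1/371)) + 137465 = (-122585/261 - 193288/371) + 137465 = -95927203/96831 + 137465 = 13214946212/96831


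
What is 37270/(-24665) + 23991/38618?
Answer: -169510969/190502594 ≈ -0.88981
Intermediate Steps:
37270/(-24665) + 23991/38618 = 37270*(-1/24665) + 23991*(1/38618) = -7454/4933 + 23991/38618 = -169510969/190502594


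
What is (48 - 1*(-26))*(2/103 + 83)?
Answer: 632774/103 ≈ 6143.4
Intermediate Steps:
(48 - 1*(-26))*(2/103 + 83) = (48 + 26)*(2*(1/103) + 83) = 74*(2/103 + 83) = 74*(8551/103) = 632774/103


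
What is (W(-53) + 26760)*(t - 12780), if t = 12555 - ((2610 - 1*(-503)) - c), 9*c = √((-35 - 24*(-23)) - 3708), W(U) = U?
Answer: -89147966 + 26707*I*√3191/9 ≈ -8.9148e+7 + 1.6763e+5*I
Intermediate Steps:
c = I*√3191/9 (c = √((-35 - 24*(-23)) - 3708)/9 = √((-35 + 552) - 3708)/9 = √(517 - 3708)/9 = √(-3191)/9 = (I*√3191)/9 = I*√3191/9 ≈ 6.2766*I)
t = 9442 + I*√3191/9 (t = 12555 - ((2610 - 1*(-503)) - I*√3191/9) = 12555 - ((2610 + 503) - I*√3191/9) = 12555 - (3113 - I*√3191/9) = 12555 + (-3113 + I*√3191/9) = 9442 + I*√3191/9 ≈ 9442.0 + 6.2766*I)
(W(-53) + 26760)*(t - 12780) = (-53 + 26760)*((9442 + I*√3191/9) - 12780) = 26707*(-3338 + I*√3191/9) = -89147966 + 26707*I*√3191/9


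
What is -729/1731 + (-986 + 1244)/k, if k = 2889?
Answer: -184387/555651 ≈ -0.33184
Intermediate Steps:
-729/1731 + (-986 + 1244)/k = -729/1731 + (-986 + 1244)/2889 = -729*1/1731 + 258*(1/2889) = -243/577 + 86/963 = -184387/555651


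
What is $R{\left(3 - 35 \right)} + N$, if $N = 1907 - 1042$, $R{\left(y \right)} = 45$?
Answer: $910$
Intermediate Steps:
$N = 865$
$R{\left(3 - 35 \right)} + N = 45 + 865 = 910$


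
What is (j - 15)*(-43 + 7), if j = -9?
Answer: 864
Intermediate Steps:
(j - 15)*(-43 + 7) = (-9 - 15)*(-43 + 7) = -24*(-36) = 864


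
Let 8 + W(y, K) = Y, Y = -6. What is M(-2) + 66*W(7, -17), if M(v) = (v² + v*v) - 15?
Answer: -931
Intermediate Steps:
M(v) = -15 + 2*v² (M(v) = (v² + v²) - 15 = 2*v² - 15 = -15 + 2*v²)
W(y, K) = -14 (W(y, K) = -8 - 6 = -14)
M(-2) + 66*W(7, -17) = (-15 + 2*(-2)²) + 66*(-14) = (-15 + 2*4) - 924 = (-15 + 8) - 924 = -7 - 924 = -931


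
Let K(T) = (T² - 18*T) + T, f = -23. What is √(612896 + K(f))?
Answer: 2*√153454 ≈ 783.46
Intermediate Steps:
K(T) = T² - 17*T
√(612896 + K(f)) = √(612896 - 23*(-17 - 23)) = √(612896 - 23*(-40)) = √(612896 + 920) = √613816 = 2*√153454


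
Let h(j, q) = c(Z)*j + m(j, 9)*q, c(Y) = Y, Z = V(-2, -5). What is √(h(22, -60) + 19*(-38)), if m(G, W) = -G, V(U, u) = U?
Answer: √554 ≈ 23.537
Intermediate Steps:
Z = -2
h(j, q) = -2*j - j*q (h(j, q) = -2*j + (-j)*q = -2*j - j*q)
√(h(22, -60) + 19*(-38)) = √(22*(-2 - 1*(-60)) + 19*(-38)) = √(22*(-2 + 60) - 722) = √(22*58 - 722) = √(1276 - 722) = √554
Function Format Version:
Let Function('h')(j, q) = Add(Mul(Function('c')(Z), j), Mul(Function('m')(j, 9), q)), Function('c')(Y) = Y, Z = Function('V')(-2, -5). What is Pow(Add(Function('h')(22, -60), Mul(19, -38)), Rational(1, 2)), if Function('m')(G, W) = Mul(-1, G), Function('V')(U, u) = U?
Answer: Pow(554, Rational(1, 2)) ≈ 23.537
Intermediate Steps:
Z = -2
Function('h')(j, q) = Add(Mul(-2, j), Mul(-1, j, q)) (Function('h')(j, q) = Add(Mul(-2, j), Mul(Mul(-1, j), q)) = Add(Mul(-2, j), Mul(-1, j, q)))
Pow(Add(Function('h')(22, -60), Mul(19, -38)), Rational(1, 2)) = Pow(Add(Mul(22, Add(-2, Mul(-1, -60))), Mul(19, -38)), Rational(1, 2)) = Pow(Add(Mul(22, Add(-2, 60)), -722), Rational(1, 2)) = Pow(Add(Mul(22, 58), -722), Rational(1, 2)) = Pow(Add(1276, -722), Rational(1, 2)) = Pow(554, Rational(1, 2))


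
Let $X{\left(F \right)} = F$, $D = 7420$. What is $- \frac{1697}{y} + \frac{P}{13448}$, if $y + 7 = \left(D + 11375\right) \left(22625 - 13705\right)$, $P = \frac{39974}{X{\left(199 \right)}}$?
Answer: $\frac{3348577676919}{224330305339868} \approx 0.014927$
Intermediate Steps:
$P = \frac{39974}{199} \approx 200.87$
$y = 167651393$ ($y = -7 + \left(7420 + 11375\right) \left(22625 - 13705\right) = -7 + 18795 \cdot 8920 = -7 + 167651400 = 167651393$)
$- \frac{1697}{y} + \frac{P}{13448} = - \frac{1697}{167651393} + \frac{39974}{199 \cdot 13448} = \left(-1697\right) \frac{1}{167651393} + \frac{39974}{199} \cdot \frac{1}{13448} = - \frac{1697}{167651393} + \frac{19987}{1338076} = \frac{3348577676919}{224330305339868}$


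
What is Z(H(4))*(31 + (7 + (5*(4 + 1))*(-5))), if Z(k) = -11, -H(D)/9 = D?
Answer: 957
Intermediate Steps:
H(D) = -9*D
Z(H(4))*(31 + (7 + (5*(4 + 1))*(-5))) = -11*(31 + (7 + (5*(4 + 1))*(-5))) = -11*(31 + (7 + (5*5)*(-5))) = -11*(31 + (7 + 25*(-5))) = -11*(31 + (7 - 125)) = -11*(31 - 118) = -11*(-87) = 957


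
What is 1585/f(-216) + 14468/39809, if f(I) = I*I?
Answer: 738116273/1857328704 ≈ 0.39741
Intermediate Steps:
f(I) = I²
1585/f(-216) + 14468/39809 = 1585/((-216)²) + 14468/39809 = 1585/46656 + 14468*(1/39809) = 1585*(1/46656) + 14468/39809 = 1585/46656 + 14468/39809 = 738116273/1857328704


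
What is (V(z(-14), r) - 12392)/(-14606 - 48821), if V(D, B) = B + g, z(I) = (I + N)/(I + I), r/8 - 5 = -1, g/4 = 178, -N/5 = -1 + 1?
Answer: 128/697 ≈ 0.18364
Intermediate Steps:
N = 0 (N = -5*(-1 + 1) = -5*0 = 0)
g = 712 (g = 4*178 = 712)
r = 32 (r = 40 + 8*(-1) = 40 - 8 = 32)
z(I) = 1/2 (z(I) = (I + 0)/(I + I) = I/((2*I)) = I*(1/(2*I)) = 1/2)
V(D, B) = 712 + B (V(D, B) = B + 712 = 712 + B)
(V(z(-14), r) - 12392)/(-14606 - 48821) = ((712 + 32) - 12392)/(-14606 - 48821) = (744 - 12392)/(-63427) = -11648*(-1/63427) = 128/697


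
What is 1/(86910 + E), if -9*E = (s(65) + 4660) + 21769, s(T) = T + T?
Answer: 1/83959 ≈ 1.1911e-5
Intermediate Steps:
s(T) = 2*T
E = -2951 (E = -((2*65 + 4660) + 21769)/9 = -((130 + 4660) + 21769)/9 = -(4790 + 21769)/9 = -1/9*26559 = -2951)
1/(86910 + E) = 1/(86910 - 2951) = 1/83959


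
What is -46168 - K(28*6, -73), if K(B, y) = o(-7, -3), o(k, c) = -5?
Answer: -46163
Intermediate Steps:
K(B, y) = -5
-46168 - K(28*6, -73) = -46168 - 1*(-5) = -46168 + 5 = -46163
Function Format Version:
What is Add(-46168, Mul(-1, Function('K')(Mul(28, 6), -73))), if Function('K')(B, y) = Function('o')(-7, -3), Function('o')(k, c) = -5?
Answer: -46163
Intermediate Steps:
Function('K')(B, y) = -5
Add(-46168, Mul(-1, Function('K')(Mul(28, 6), -73))) = Add(-46168, Mul(-1, -5)) = Add(-46168, 5) = -46163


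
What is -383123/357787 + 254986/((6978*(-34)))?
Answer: -91063686989/42442840662 ≈ -2.1456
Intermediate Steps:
-383123/357787 + 254986/((6978*(-34))) = -383123*1/357787 + 254986/(-237252) = -383123/357787 + 254986*(-1/237252) = -383123/357787 - 127493/118626 = -91063686989/42442840662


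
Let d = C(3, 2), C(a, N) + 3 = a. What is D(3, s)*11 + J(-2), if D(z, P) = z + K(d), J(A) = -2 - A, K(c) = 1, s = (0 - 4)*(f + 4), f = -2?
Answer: 44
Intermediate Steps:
C(a, N) = -3 + a
d = 0 (d = -3 + 3 = 0)
s = -8 (s = (0 - 4)*(-2 + 4) = -4*2 = -8)
D(z, P) = 1 + z (D(z, P) = z + 1 = 1 + z)
D(3, s)*11 + J(-2) = (1 + 3)*11 + (-2 - 1*(-2)) = 4*11 + (-2 + 2) = 44 + 0 = 44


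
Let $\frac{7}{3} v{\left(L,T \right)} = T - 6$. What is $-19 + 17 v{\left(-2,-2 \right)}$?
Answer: $- \frac{541}{7} \approx -77.286$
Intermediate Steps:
$v{\left(L,T \right)} = - \frac{18}{7} + \frac{3 T}{7}$ ($v{\left(L,T \right)} = \frac{3 \left(T - 6\right)}{7} = \frac{3 \left(-6 + T\right)}{7} = - \frac{18}{7} + \frac{3 T}{7}$)
$-19 + 17 v{\left(-2,-2 \right)} = -19 + 17 \left(- \frac{18}{7} + \frac{3}{7} \left(-2\right)\right) = -19 + 17 \left(- \frac{18}{7} - \frac{6}{7}\right) = -19 + 17 \left(- \frac{24}{7}\right) = -19 - \frac{408}{7} = - \frac{541}{7}$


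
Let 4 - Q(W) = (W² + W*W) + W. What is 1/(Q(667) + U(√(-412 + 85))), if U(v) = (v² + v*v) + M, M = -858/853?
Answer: -853/760104893 ≈ -1.1222e-6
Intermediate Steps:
M = -858/853 (M = -858*1/853 = -858/853 ≈ -1.0059)
U(v) = -858/853 + 2*v² (U(v) = (v² + v*v) - 858/853 = (v² + v²) - 858/853 = 2*v² - 858/853 = -858/853 + 2*v²)
Q(W) = 4 - W - 2*W² (Q(W) = 4 - ((W² + W*W) + W) = 4 - ((W² + W²) + W) = 4 - (2*W² + W) = 4 - (W + 2*W²) = 4 + (-W - 2*W²) = 4 - W - 2*W²)
1/(Q(667) + U(√(-412 + 85))) = 1/((4 - 1*667 - 2*667²) + (-858/853 + 2*(√(-412 + 85))²)) = 1/((4 - 667 - 2*444889) + (-858/853 + 2*(√(-327))²)) = 1/((4 - 667 - 889778) + (-858/853 + 2*(I*√327)²)) = 1/(-890441 + (-858/853 + 2*(-327))) = 1/(-890441 + (-858/853 - 654)) = 1/(-890441 - 558720/853) = 1/(-760104893/853) = -853/760104893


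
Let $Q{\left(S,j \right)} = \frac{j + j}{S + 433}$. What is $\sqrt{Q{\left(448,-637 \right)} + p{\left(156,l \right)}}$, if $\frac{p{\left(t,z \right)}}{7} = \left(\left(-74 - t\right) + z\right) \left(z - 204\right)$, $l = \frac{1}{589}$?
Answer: $\frac{7 \sqrt{1804818929574559}}{518909} \approx 573.09$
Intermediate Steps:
$l = \frac{1}{589} \approx 0.0016978$
$p{\left(t,z \right)} = 7 \left(-204 + z\right) \left(-74 + z - t\right)$ ($p{\left(t,z \right)} = 7 \left(\left(-74 - t\right) + z\right) \left(z - 204\right) = 7 \left(-74 + z - t\right) \left(-204 + z\right) = 7 \left(-204 + z\right) \left(-74 + z - t\right)$)
$Q{\left(S,j \right)} = \frac{2 j}{433 + S}$
$\sqrt{Q{\left(448,-637 \right)} + p{\left(156,l \right)}} = \sqrt{2 \left(-637\right) \frac{1}{433 + 448} + \left(105672 - \frac{1946}{589} + \frac{7}{346921} + 1428 \cdot 156 - 1092 \cdot \frac{1}{589}\right)} = \sqrt{2 \left(-637\right) \frac{1}{881} + \left(105672 - \frac{1946}{589} + 7 \cdot \frac{1}{346921} + 222768 - \frac{1092}{589}\right)} = \sqrt{2 \left(-637\right) \frac{1}{881} + \left(105672 - \frac{1946}{589} + \frac{7}{346921} + 222768 - \frac{1092}{589}\right)} = \sqrt{- \frac{1274}{881} + \frac{113940943865}{346921}} = \sqrt{\frac{100381529567711}{305637401}} = \frac{7 \sqrt{1804818929574559}}{518909}$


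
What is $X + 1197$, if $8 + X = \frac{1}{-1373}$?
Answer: $\frac{1632496}{1373} \approx 1189.0$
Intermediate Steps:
$X = - \frac{10985}{1373}$ ($X = -8 + \frac{1}{-1373} = -8 - \frac{1}{1373} = - \frac{10985}{1373} \approx -8.0007$)
$X + 1197 = - \frac{10985}{1373} + 1197 = \frac{1632496}{1373}$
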